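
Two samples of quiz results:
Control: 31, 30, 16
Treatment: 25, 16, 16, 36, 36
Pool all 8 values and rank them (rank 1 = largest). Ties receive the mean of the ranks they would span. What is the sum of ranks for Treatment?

Sorted (descending): 36, 36, 31, 30, 25, 16, 16, 16
The 2 values of 36 occupy positions 1–2 → average rank (1+2)/2 = 1.5.
The 3 values of 16 occupy positions 6–8 → average rank 7.
Treatment values → pooled ranks: 25→5, 16→7, 16→7, 36→1.5, 36→1.5
Rank sum = 5 + 7 + 7 + 1.5 + 1.5 = 22

22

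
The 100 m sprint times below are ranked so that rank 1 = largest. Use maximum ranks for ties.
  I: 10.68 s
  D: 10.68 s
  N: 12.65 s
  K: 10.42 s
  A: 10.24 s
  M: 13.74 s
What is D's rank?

4

Sorted (descending): 13.74, 12.65, 10.68, 10.68, 10.42, 10.24
The 2 values of 10.68 occupy positions 3–4 → each gets rank 4.
D has value 10.68 s → rank 4.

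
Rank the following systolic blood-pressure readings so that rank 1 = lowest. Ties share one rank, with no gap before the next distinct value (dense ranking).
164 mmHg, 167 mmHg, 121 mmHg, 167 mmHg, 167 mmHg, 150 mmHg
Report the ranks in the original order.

Sorted (ascending): 121, 150, 164, 167, 167, 167
The 3 values of 167 share dense rank 4.
Remaining distinct values take the next consecutive integers.

3, 4, 1, 4, 4, 2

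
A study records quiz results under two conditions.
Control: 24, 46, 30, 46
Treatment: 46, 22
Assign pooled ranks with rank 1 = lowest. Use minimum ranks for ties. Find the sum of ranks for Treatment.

Sorted (ascending): 22, 24, 30, 46, 46, 46
The 3 values of 46 occupy positions 4–6 → each gets rank 4.
Treatment values → pooled ranks: 46→4, 22→1
Rank sum = 4 + 1 = 5

5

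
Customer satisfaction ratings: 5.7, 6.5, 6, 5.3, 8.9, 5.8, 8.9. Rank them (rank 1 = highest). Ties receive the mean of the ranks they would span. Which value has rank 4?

6

Sorted (descending): 8.9, 8.9, 6.5, 6, 5.8, 5.7, 5.3
The 2 values of 8.9 occupy positions 1–2 → average rank (1+2)/2 = 1.5.
Rank 4 → value 6.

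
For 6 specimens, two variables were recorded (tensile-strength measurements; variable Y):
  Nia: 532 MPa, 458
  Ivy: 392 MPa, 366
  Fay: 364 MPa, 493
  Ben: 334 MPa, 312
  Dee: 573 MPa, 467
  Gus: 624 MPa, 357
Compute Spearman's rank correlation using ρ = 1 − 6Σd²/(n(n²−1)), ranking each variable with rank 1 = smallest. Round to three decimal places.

Ranks of variable 1: 4, 3, 2, 1, 5, 6
Ranks of variable 2: 4, 3, 6, 1, 5, 2
d = r₁ − r₂: 0, 0, -4, 0, 0, 4
d²: 0, 0, 16, 0, 0, 16; Σd² = 32
ρ = 1 − 6·32/(6·35) = 1 − 192/210 = 0.086

0.086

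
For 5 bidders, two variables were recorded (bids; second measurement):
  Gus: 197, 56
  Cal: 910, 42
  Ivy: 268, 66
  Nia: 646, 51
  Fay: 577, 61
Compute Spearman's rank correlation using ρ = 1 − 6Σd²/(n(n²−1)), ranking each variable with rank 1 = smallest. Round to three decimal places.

Ranks of variable 1: 1, 5, 2, 4, 3
Ranks of variable 2: 3, 1, 5, 2, 4
d = r₁ − r₂: -2, 4, -3, 2, -1
d²: 4, 16, 9, 4, 1; Σd² = 34
ρ = 1 − 6·34/(5·24) = 1 − 204/120 = -0.700

-0.700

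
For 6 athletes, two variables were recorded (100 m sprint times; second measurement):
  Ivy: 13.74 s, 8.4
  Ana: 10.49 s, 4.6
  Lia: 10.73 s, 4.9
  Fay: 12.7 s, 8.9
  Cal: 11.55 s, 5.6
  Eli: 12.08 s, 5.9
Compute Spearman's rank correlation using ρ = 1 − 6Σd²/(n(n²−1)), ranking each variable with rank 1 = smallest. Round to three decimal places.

Ranks of variable 1: 6, 1, 2, 5, 3, 4
Ranks of variable 2: 5, 1, 2, 6, 3, 4
d = r₁ − r₂: 1, 0, 0, -1, 0, 0
d²: 1, 0, 0, 1, 0, 0; Σd² = 2
ρ = 1 − 6·2/(6·35) = 1 − 12/210 = 0.943

0.943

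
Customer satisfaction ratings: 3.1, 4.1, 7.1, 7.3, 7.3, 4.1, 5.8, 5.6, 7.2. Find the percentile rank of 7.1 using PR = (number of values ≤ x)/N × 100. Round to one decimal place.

N = 9.
Strictly below 7.1: 5. Equal to 7.1: 1.
PR = 6/9 × 100 = 66.7

66.7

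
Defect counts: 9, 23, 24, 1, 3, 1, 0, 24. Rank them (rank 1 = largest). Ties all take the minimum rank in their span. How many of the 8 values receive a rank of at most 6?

Sorted (descending): 24, 24, 23, 9, 3, 1, 1, 0
The 2 values of 24 occupy positions 1–2 → each gets rank 1.
The 2 values of 1 occupy positions 6–7 → each gets rank 6.
Ranks ≤ 6: {1, 1, 3, 4, 5, 6, 6} → 7 values.

7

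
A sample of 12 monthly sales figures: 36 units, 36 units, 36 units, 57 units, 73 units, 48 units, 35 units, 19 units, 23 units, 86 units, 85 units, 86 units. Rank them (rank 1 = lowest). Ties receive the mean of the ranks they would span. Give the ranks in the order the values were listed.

5, 5, 5, 8, 9, 7, 3, 1, 2, 11.5, 10, 11.5

Sorted (ascending): 19, 23, 35, 36, 36, 36, 48, 57, 73, 85, 86, 86
The 3 values of 36 occupy positions 4–6 → average rank 5.
The 2 values of 86 occupy positions 11–12 → average rank (11+12)/2 = 11.5.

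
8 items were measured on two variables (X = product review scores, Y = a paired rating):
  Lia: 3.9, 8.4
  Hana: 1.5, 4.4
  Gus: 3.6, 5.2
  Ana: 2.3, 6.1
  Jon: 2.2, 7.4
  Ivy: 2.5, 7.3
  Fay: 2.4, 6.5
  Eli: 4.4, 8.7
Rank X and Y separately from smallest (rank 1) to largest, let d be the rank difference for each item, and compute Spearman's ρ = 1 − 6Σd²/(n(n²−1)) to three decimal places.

0.619

Ranks of variable 1: 7, 1, 6, 3, 2, 5, 4, 8
Ranks of variable 2: 7, 1, 2, 3, 6, 5, 4, 8
d = r₁ − r₂: 0, 0, 4, 0, -4, 0, 0, 0
d²: 0, 0, 16, 0, 16, 0, 0, 0; Σd² = 32
ρ = 1 − 6·32/(8·63) = 1 − 192/504 = 0.619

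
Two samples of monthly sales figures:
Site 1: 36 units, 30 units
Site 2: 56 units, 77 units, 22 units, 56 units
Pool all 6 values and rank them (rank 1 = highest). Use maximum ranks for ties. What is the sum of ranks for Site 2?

13

Sorted (descending): 77, 56, 56, 36, 30, 22
The 2 values of 56 occupy positions 2–3 → each gets rank 3.
Site 2 values → pooled ranks: 56→3, 77→1, 22→6, 56→3
Rank sum = 3 + 1 + 6 + 3 = 13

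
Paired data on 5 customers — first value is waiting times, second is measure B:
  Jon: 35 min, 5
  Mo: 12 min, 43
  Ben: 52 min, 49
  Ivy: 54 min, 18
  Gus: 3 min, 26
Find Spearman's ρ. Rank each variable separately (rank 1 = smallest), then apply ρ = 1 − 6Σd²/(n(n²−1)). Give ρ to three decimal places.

-0.100

Ranks of variable 1: 3, 2, 4, 5, 1
Ranks of variable 2: 1, 4, 5, 2, 3
d = r₁ − r₂: 2, -2, -1, 3, -2
d²: 4, 4, 1, 9, 4; Σd² = 22
ρ = 1 − 6·22/(5·24) = 1 − 132/120 = -0.100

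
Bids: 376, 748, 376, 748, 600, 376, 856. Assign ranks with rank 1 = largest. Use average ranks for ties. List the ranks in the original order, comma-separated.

Sorted (descending): 856, 748, 748, 600, 376, 376, 376
The 2 values of 748 occupy positions 2–3 → average rank (2+3)/2 = 2.5.
The 3 values of 376 occupy positions 5–7 → average rank 6.

6, 2.5, 6, 2.5, 4, 6, 1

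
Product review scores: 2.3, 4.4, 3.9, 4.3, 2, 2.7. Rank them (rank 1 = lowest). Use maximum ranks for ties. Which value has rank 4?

3.9

Sorted (ascending): 2, 2.3, 2.7, 3.9, 4.3, 4.4
No ties — each value takes its position as its rank.
Rank 4 → value 3.9.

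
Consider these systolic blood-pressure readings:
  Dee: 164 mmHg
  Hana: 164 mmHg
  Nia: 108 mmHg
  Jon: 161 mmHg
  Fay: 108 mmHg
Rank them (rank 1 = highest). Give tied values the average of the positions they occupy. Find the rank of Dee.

1.5

Sorted (descending): 164, 164, 161, 108, 108
The 2 values of 164 occupy positions 1–2 → average rank (1+2)/2 = 1.5.
The 2 values of 108 occupy positions 4–5 → average rank (4+5)/2 = 4.5.
Dee has value 164 mmHg → rank 1.5.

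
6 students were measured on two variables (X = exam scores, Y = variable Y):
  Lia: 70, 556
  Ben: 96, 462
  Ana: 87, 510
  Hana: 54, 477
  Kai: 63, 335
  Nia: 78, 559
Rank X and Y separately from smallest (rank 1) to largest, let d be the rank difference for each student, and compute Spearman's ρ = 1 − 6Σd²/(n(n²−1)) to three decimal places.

0.143

Ranks of variable 1: 3, 6, 5, 1, 2, 4
Ranks of variable 2: 5, 2, 4, 3, 1, 6
d = r₁ − r₂: -2, 4, 1, -2, 1, -2
d²: 4, 16, 1, 4, 1, 4; Σd² = 30
ρ = 1 − 6·30/(6·35) = 1 − 180/210 = 0.143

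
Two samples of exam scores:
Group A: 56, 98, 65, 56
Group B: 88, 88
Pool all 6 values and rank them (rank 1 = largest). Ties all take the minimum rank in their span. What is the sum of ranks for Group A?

Sorted (descending): 98, 88, 88, 65, 56, 56
The 2 values of 88 occupy positions 2–3 → each gets rank 2.
The 2 values of 56 occupy positions 5–6 → each gets rank 5.
Group A values → pooled ranks: 56→5, 98→1, 65→4, 56→5
Rank sum = 5 + 1 + 4 + 5 = 15

15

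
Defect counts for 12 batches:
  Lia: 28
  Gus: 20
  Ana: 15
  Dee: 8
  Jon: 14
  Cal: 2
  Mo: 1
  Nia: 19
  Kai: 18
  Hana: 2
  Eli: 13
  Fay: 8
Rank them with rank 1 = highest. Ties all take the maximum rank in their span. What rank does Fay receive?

9

Sorted (descending): 28, 20, 19, 18, 15, 14, 13, 8, 8, 2, 2, 1
The 2 values of 8 occupy positions 8–9 → each gets rank 9.
The 2 values of 2 occupy positions 10–11 → each gets rank 11.
Fay has value 8 → rank 9.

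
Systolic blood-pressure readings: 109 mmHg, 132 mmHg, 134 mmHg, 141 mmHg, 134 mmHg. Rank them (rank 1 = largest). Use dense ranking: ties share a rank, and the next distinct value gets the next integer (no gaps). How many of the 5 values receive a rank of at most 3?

4

Sorted (descending): 141, 134, 134, 132, 109
The 2 values of 134 share dense rank 2.
Remaining distinct values take the next consecutive integers.
Ranks ≤ 3: {1, 2, 2, 3} → 4 values.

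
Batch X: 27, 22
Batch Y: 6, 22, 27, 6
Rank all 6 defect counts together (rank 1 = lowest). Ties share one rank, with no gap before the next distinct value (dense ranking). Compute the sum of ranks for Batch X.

5

Sorted (ascending): 6, 6, 22, 22, 27, 27
The 2 values of 6 share dense rank 1.
The 2 values of 22 share dense rank 2.
The 2 values of 27 share dense rank 3.
Batch X values → pooled ranks: 27→3, 22→2
Rank sum = 3 + 2 = 5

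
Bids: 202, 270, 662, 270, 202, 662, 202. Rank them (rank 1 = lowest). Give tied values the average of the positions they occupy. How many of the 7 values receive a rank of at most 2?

3

Sorted (ascending): 202, 202, 202, 270, 270, 662, 662
The 3 values of 202 occupy positions 1–3 → average rank 2.
The 2 values of 270 occupy positions 4–5 → average rank (4+5)/2 = 4.5.
The 2 values of 662 occupy positions 6–7 → average rank (6+7)/2 = 6.5.
Ranks ≤ 2: {2, 2, 2} → 3 values.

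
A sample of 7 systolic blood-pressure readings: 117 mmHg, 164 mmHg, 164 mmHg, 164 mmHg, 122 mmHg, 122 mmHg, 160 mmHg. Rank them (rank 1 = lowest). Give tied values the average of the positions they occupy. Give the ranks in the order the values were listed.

1, 6, 6, 6, 2.5, 2.5, 4

Sorted (ascending): 117, 122, 122, 160, 164, 164, 164
The 2 values of 122 occupy positions 2–3 → average rank (2+3)/2 = 2.5.
The 3 values of 164 occupy positions 5–7 → average rank 6.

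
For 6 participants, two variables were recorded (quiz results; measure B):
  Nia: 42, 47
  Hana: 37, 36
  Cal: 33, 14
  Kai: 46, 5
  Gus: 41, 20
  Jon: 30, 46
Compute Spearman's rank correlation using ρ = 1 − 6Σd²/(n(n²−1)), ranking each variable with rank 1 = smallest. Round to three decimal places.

Ranks of variable 1: 5, 3, 2, 6, 4, 1
Ranks of variable 2: 6, 4, 2, 1, 3, 5
d = r₁ − r₂: -1, -1, 0, 5, 1, -4
d²: 1, 1, 0, 25, 1, 16; Σd² = 44
ρ = 1 − 6·44/(6·35) = 1 − 264/210 = -0.257

-0.257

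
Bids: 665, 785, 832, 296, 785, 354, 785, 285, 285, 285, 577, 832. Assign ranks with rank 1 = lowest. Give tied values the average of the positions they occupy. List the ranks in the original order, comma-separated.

Sorted (ascending): 285, 285, 285, 296, 354, 577, 665, 785, 785, 785, 832, 832
The 3 values of 285 occupy positions 1–3 → average rank 2.
The 3 values of 785 occupy positions 8–10 → average rank 9.
The 2 values of 832 occupy positions 11–12 → average rank (11+12)/2 = 11.5.

7, 9, 11.5, 4, 9, 5, 9, 2, 2, 2, 6, 11.5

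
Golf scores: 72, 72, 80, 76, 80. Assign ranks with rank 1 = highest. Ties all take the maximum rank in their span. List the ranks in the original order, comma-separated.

Sorted (descending): 80, 80, 76, 72, 72
The 2 values of 80 occupy positions 1–2 → each gets rank 2.
The 2 values of 72 occupy positions 4–5 → each gets rank 5.

5, 5, 2, 3, 2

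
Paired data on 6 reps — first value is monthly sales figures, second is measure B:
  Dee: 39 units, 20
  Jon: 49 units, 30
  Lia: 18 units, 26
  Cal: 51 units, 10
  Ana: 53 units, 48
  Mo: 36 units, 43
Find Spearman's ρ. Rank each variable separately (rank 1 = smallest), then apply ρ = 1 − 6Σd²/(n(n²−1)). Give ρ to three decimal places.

Ranks of variable 1: 3, 4, 1, 5, 6, 2
Ranks of variable 2: 2, 4, 3, 1, 6, 5
d = r₁ − r₂: 1, 0, -2, 4, 0, -3
d²: 1, 0, 4, 16, 0, 9; Σd² = 30
ρ = 1 − 6·30/(6·35) = 1 − 180/210 = 0.143

0.143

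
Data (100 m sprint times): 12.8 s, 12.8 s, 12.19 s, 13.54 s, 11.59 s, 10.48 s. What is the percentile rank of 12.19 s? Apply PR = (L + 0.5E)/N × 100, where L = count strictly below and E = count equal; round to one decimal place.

41.7

N = 6.
Strictly below 12.19: 2. Equal to 12.19: 1.
PR = (2 + 0.5·1)/6 × 100 = 41.7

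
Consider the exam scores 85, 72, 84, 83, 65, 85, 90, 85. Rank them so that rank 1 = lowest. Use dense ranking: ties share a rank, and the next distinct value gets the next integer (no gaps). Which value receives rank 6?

90

Sorted (ascending): 65, 72, 83, 84, 85, 85, 85, 90
The 3 values of 85 share dense rank 5.
Remaining distinct values take the next consecutive integers.
Rank 6 → value 90.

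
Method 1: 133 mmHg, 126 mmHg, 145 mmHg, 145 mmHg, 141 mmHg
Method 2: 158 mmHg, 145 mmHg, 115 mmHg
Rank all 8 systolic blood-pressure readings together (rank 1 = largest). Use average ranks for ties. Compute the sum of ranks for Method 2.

Sorted (descending): 158, 145, 145, 145, 141, 133, 126, 115
The 3 values of 145 occupy positions 2–4 → average rank 3.
Method 2 values → pooled ranks: 158→1, 145→3, 115→8
Rank sum = 1 + 3 + 8 = 12

12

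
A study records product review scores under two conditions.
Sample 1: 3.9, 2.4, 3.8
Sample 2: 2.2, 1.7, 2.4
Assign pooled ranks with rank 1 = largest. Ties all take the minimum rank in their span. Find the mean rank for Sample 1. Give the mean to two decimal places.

Sorted (descending): 3.9, 3.8, 2.4, 2.4, 2.2, 1.7
The 2 values of 2.4 occupy positions 3–4 → each gets rank 3.
Sample 1 values → pooled ranks: 3.9→1, 2.4→3, 3.8→2
Mean rank = (1 + 3 + 2) / 3 = 2.00

2.00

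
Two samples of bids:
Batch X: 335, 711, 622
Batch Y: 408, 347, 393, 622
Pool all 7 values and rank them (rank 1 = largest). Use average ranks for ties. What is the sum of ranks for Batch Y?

17.5

Sorted (descending): 711, 622, 622, 408, 393, 347, 335
The 2 values of 622 occupy positions 2–3 → average rank (2+3)/2 = 2.5.
Batch Y values → pooled ranks: 408→4, 347→6, 393→5, 622→2.5
Rank sum = 4 + 6 + 5 + 2.5 = 17.5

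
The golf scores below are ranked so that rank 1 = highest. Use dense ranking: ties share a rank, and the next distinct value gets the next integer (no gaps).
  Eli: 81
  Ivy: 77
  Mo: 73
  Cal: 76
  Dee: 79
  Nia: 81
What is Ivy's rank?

3

Sorted (descending): 81, 81, 79, 77, 76, 73
The 2 values of 81 share dense rank 1.
Remaining distinct values take the next consecutive integers.
Ivy has value 77 → rank 3.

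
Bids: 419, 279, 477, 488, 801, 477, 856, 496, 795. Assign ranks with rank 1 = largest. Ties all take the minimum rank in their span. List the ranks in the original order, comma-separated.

8, 9, 6, 5, 2, 6, 1, 4, 3

Sorted (descending): 856, 801, 795, 496, 488, 477, 477, 419, 279
The 2 values of 477 occupy positions 6–7 → each gets rank 6.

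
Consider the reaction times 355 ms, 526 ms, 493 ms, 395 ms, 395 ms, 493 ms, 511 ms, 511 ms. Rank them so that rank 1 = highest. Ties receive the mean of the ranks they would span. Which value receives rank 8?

Sorted (descending): 526, 511, 511, 493, 493, 395, 395, 355
The 2 values of 511 occupy positions 2–3 → average rank (2+3)/2 = 2.5.
The 2 values of 493 occupy positions 4–5 → average rank (4+5)/2 = 4.5.
The 2 values of 395 occupy positions 6–7 → average rank (6+7)/2 = 6.5.
Rank 8 → value 355.

355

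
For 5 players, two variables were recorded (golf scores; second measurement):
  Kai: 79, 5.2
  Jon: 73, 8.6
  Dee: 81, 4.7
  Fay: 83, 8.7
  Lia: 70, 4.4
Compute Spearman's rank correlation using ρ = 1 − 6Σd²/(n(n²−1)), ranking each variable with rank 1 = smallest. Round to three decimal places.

0.600

Ranks of variable 1: 3, 2, 4, 5, 1
Ranks of variable 2: 3, 4, 2, 5, 1
d = r₁ − r₂: 0, -2, 2, 0, 0
d²: 0, 4, 4, 0, 0; Σd² = 8
ρ = 1 − 6·8/(5·24) = 1 − 48/120 = 0.600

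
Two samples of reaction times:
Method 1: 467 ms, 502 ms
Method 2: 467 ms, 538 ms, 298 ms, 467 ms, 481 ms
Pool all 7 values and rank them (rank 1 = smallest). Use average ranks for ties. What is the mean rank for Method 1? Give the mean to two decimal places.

4.50

Sorted (ascending): 298, 467, 467, 467, 481, 502, 538
The 3 values of 467 occupy positions 2–4 → average rank 3.
Method 1 values → pooled ranks: 467→3, 502→6
Mean rank = (3 + 6) / 2 = 4.50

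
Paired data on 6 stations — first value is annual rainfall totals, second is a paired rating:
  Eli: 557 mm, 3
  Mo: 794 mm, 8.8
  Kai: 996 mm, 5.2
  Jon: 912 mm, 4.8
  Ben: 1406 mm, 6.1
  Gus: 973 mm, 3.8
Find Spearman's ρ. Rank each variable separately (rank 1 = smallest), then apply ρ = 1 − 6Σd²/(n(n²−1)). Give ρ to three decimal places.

Ranks of variable 1: 1, 2, 5, 3, 6, 4
Ranks of variable 2: 1, 6, 4, 3, 5, 2
d = r₁ − r₂: 0, -4, 1, 0, 1, 2
d²: 0, 16, 1, 0, 1, 4; Σd² = 22
ρ = 1 − 6·22/(6·35) = 1 − 132/210 = 0.371

0.371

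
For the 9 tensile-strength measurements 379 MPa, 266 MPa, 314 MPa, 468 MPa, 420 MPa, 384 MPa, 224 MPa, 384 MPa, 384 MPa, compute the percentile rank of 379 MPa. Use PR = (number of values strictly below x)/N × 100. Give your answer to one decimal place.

N = 9.
Strictly below 379: 3. Equal to 379: 1.
PR = 3/9 × 100 = 33.3

33.3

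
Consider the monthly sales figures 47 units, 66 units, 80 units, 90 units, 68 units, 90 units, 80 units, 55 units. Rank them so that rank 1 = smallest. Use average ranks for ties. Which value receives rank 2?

Sorted (ascending): 47, 55, 66, 68, 80, 80, 90, 90
The 2 values of 80 occupy positions 5–6 → average rank (5+6)/2 = 5.5.
The 2 values of 90 occupy positions 7–8 → average rank (7+8)/2 = 7.5.
Rank 2 → value 55.

55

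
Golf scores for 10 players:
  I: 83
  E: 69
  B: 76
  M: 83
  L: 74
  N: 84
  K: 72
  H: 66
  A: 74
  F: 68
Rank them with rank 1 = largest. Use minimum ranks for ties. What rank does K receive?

7

Sorted (descending): 84, 83, 83, 76, 74, 74, 72, 69, 68, 66
The 2 values of 83 occupy positions 2–3 → each gets rank 2.
The 2 values of 74 occupy positions 5–6 → each gets rank 5.
K has value 72 → rank 7.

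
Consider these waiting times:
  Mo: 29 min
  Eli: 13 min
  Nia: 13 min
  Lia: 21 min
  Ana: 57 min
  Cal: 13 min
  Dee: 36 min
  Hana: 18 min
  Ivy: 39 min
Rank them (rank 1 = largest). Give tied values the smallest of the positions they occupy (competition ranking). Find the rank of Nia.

Sorted (descending): 57, 39, 36, 29, 21, 18, 13, 13, 13
The 3 values of 13 occupy positions 7–9 → each gets rank 7.
Nia has value 13 min → rank 7.

7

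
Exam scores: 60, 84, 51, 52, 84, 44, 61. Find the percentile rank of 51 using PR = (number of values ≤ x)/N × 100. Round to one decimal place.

28.6

N = 7.
Strictly below 51: 1. Equal to 51: 1.
PR = 2/7 × 100 = 28.6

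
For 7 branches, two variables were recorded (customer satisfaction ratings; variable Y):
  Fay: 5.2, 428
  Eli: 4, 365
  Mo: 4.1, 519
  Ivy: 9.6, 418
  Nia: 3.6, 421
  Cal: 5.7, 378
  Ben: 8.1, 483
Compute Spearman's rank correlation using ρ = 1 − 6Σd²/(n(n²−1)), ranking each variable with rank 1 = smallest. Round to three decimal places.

Ranks of variable 1: 4, 2, 3, 7, 1, 5, 6
Ranks of variable 2: 5, 1, 7, 3, 4, 2, 6
d = r₁ − r₂: -1, 1, -4, 4, -3, 3, 0
d²: 1, 1, 16, 16, 9, 9, 0; Σd² = 52
ρ = 1 − 6·52/(7·48) = 1 − 312/336 = 0.071

0.071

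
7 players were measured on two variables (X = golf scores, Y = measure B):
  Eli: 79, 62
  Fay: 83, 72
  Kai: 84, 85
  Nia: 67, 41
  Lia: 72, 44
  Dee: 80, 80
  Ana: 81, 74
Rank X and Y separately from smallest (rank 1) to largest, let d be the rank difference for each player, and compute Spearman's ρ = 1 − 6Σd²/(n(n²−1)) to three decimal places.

0.857

Ranks of variable 1: 3, 6, 7, 1, 2, 4, 5
Ranks of variable 2: 3, 4, 7, 1, 2, 6, 5
d = r₁ − r₂: 0, 2, 0, 0, 0, -2, 0
d²: 0, 4, 0, 0, 0, 4, 0; Σd² = 8
ρ = 1 − 6·8/(7·48) = 1 − 48/336 = 0.857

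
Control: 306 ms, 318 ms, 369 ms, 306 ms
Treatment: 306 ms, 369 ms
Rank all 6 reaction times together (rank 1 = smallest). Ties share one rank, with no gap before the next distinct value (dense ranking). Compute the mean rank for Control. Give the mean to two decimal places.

1.75

Sorted (ascending): 306, 306, 306, 318, 369, 369
The 3 values of 306 share dense rank 1.
The 2 values of 369 share dense rank 3.
Remaining distinct values take the next consecutive integers.
Control values → pooled ranks: 306→1, 318→2, 369→3, 306→1
Mean rank = (1 + 2 + 3 + 1) / 4 = 1.75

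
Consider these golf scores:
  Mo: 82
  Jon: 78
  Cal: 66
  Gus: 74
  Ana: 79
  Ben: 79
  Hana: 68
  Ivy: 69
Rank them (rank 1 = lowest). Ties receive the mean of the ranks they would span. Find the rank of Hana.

Sorted (ascending): 66, 68, 69, 74, 78, 79, 79, 82
The 2 values of 79 occupy positions 6–7 → average rank (6+7)/2 = 6.5.
Hana has value 68 → rank 2.

2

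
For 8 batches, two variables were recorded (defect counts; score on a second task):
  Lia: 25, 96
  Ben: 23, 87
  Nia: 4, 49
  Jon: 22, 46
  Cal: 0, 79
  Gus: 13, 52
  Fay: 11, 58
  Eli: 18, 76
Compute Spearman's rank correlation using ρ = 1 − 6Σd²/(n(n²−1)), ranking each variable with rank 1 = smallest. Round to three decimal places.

0.381

Ranks of variable 1: 8, 7, 2, 6, 1, 4, 3, 5
Ranks of variable 2: 8, 7, 2, 1, 6, 3, 4, 5
d = r₁ − r₂: 0, 0, 0, 5, -5, 1, -1, 0
d²: 0, 0, 0, 25, 25, 1, 1, 0; Σd² = 52
ρ = 1 − 6·52/(8·63) = 1 − 312/504 = 0.381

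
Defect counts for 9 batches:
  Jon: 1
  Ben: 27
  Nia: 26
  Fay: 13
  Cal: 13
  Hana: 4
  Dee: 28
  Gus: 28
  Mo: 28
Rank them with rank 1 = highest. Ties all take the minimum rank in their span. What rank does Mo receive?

1

Sorted (descending): 28, 28, 28, 27, 26, 13, 13, 4, 1
The 3 values of 28 occupy positions 1–3 → each gets rank 1.
The 2 values of 13 occupy positions 6–7 → each gets rank 6.
Mo has value 28 → rank 1.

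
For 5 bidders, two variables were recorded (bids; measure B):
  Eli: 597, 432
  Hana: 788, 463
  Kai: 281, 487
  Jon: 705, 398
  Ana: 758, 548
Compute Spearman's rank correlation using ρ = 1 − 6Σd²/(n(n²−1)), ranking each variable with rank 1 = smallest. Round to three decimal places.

0.100

Ranks of variable 1: 2, 5, 1, 3, 4
Ranks of variable 2: 2, 3, 4, 1, 5
d = r₁ − r₂: 0, 2, -3, 2, -1
d²: 0, 4, 9, 4, 1; Σd² = 18
ρ = 1 − 6·18/(5·24) = 1 − 108/120 = 0.100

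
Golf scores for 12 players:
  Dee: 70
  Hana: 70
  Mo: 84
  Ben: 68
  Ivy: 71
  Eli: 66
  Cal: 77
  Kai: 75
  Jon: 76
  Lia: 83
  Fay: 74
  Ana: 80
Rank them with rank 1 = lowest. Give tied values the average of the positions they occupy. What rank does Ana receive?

10

Sorted (ascending): 66, 68, 70, 70, 71, 74, 75, 76, 77, 80, 83, 84
The 2 values of 70 occupy positions 3–4 → average rank (3+4)/2 = 3.5.
Ana has value 80 → rank 10.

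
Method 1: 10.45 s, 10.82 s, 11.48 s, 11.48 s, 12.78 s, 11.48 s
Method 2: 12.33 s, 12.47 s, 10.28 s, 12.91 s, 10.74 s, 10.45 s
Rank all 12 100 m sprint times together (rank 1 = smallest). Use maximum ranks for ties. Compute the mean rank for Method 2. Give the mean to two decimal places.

Sorted (ascending): 10.28, 10.45, 10.45, 10.74, 10.82, 11.48, 11.48, 11.48, 12.33, 12.47, 12.78, 12.91
The 2 values of 10.45 occupy positions 2–3 → each gets rank 3.
The 3 values of 11.48 occupy positions 6–8 → each gets rank 8.
Method 2 values → pooled ranks: 12.33→9, 12.47→10, 10.28→1, 12.91→12, 10.74→4, 10.45→3
Mean rank = (9 + 10 + 1 + 12 + 4 + 3) / 6 = 6.50

6.50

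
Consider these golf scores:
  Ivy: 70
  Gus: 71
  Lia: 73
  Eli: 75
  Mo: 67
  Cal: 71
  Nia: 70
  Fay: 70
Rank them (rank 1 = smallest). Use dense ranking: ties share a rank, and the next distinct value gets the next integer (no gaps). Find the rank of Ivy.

Sorted (ascending): 67, 70, 70, 70, 71, 71, 73, 75
The 3 values of 70 share dense rank 2.
The 2 values of 71 share dense rank 3.
Remaining distinct values take the next consecutive integers.
Ivy has value 70 → rank 2.

2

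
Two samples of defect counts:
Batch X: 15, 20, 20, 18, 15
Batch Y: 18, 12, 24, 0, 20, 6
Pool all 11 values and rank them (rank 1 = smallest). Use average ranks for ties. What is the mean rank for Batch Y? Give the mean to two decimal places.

Sorted (ascending): 0, 6, 12, 15, 15, 18, 18, 20, 20, 20, 24
The 2 values of 15 occupy positions 4–5 → average rank (4+5)/2 = 4.5.
The 2 values of 18 occupy positions 6–7 → average rank (6+7)/2 = 6.5.
The 3 values of 20 occupy positions 8–10 → average rank 9.
Batch Y values → pooled ranks: 18→6.5, 12→3, 24→11, 0→1, 20→9, 6→2
Mean rank = (6.5 + 3 + 11 + 1 + 9 + 2) / 6 = 5.42

5.42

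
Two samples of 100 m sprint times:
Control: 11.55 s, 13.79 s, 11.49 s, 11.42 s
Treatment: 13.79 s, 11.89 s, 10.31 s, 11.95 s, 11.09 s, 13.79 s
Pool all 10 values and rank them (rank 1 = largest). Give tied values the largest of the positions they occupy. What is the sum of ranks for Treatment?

34

Sorted (descending): 13.79, 13.79, 13.79, 11.95, 11.89, 11.55, 11.49, 11.42, 11.09, 10.31
The 3 values of 13.79 occupy positions 1–3 → each gets rank 3.
Treatment values → pooled ranks: 13.79→3, 11.89→5, 10.31→10, 11.95→4, 11.09→9, 13.79→3
Rank sum = 3 + 5 + 10 + 4 + 9 + 3 = 34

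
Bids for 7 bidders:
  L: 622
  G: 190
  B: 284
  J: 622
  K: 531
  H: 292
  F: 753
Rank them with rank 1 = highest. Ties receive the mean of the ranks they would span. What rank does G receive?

Sorted (descending): 753, 622, 622, 531, 292, 284, 190
The 2 values of 622 occupy positions 2–3 → average rank (2+3)/2 = 2.5.
G has value 190 → rank 7.

7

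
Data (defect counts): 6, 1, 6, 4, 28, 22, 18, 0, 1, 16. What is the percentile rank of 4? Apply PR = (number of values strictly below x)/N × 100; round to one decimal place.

N = 10.
Strictly below 4: 3. Equal to 4: 1.
PR = 3/10 × 100 = 30.0

30.0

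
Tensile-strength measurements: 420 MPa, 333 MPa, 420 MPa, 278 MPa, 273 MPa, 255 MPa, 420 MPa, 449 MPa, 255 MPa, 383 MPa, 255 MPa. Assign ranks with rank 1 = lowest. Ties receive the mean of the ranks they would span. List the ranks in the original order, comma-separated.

Sorted (ascending): 255, 255, 255, 273, 278, 333, 383, 420, 420, 420, 449
The 3 values of 255 occupy positions 1–3 → average rank 2.
The 3 values of 420 occupy positions 8–10 → average rank 9.

9, 6, 9, 5, 4, 2, 9, 11, 2, 7, 2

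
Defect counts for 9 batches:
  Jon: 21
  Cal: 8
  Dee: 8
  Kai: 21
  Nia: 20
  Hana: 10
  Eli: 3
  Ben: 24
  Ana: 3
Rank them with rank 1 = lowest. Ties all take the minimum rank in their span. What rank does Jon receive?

Sorted (ascending): 3, 3, 8, 8, 10, 20, 21, 21, 24
The 2 values of 3 occupy positions 1–2 → each gets rank 1.
The 2 values of 8 occupy positions 3–4 → each gets rank 3.
The 2 values of 21 occupy positions 7–8 → each gets rank 7.
Jon has value 21 → rank 7.

7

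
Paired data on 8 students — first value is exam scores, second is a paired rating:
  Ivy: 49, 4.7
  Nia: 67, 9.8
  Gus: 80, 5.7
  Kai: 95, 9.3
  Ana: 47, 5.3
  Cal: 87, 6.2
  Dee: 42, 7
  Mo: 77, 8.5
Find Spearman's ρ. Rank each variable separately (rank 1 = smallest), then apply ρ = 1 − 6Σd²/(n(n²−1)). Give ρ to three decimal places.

Ranks of variable 1: 3, 4, 6, 8, 2, 7, 1, 5
Ranks of variable 2: 1, 8, 3, 7, 2, 4, 5, 6
d = r₁ − r₂: 2, -4, 3, 1, 0, 3, -4, -1
d²: 4, 16, 9, 1, 0, 9, 16, 1; Σd² = 56
ρ = 1 − 6·56/(8·63) = 1 − 336/504 = 0.333

0.333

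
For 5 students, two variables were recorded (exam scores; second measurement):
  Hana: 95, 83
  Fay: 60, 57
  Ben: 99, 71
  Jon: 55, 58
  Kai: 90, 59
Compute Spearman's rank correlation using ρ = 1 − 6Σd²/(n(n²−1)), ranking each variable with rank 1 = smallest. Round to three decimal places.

Ranks of variable 1: 4, 2, 5, 1, 3
Ranks of variable 2: 5, 1, 4, 2, 3
d = r₁ − r₂: -1, 1, 1, -1, 0
d²: 1, 1, 1, 1, 0; Σd² = 4
ρ = 1 − 6·4/(5·24) = 1 − 24/120 = 0.800

0.800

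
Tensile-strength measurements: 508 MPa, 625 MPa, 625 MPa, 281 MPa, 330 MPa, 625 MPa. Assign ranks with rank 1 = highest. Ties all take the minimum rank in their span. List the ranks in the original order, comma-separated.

4, 1, 1, 6, 5, 1

Sorted (descending): 625, 625, 625, 508, 330, 281
The 3 values of 625 occupy positions 1–3 → each gets rank 1.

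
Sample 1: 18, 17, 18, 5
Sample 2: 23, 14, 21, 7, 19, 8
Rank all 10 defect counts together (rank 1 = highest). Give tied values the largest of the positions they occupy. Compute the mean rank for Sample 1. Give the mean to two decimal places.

Sorted (descending): 23, 21, 19, 18, 18, 17, 14, 8, 7, 5
The 2 values of 18 occupy positions 4–5 → each gets rank 5.
Sample 1 values → pooled ranks: 18→5, 17→6, 18→5, 5→10
Mean rank = (5 + 6 + 5 + 10) / 4 = 6.50

6.50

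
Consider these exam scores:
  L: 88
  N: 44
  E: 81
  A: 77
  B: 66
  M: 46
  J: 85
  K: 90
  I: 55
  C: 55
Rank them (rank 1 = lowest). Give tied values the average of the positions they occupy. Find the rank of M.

Sorted (ascending): 44, 46, 55, 55, 66, 77, 81, 85, 88, 90
The 2 values of 55 occupy positions 3–4 → average rank (3+4)/2 = 3.5.
M has value 46 → rank 2.

2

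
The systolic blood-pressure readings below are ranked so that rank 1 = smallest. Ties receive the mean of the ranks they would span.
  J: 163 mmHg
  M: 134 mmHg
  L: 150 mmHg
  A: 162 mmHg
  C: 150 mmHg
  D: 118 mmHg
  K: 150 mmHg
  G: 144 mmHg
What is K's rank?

5

Sorted (ascending): 118, 134, 144, 150, 150, 150, 162, 163
The 3 values of 150 occupy positions 4–6 → average rank 5.
K has value 150 mmHg → rank 5.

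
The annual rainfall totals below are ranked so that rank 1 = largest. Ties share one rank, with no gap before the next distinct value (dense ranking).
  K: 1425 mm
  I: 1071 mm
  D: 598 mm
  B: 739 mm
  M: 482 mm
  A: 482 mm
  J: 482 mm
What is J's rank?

Sorted (descending): 1425, 1071, 739, 598, 482, 482, 482
The 3 values of 482 share dense rank 5.
Remaining distinct values take the next consecutive integers.
J has value 482 mm → rank 5.

5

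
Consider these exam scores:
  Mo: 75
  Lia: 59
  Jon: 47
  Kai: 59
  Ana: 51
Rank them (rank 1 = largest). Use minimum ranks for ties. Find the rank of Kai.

2

Sorted (descending): 75, 59, 59, 51, 47
The 2 values of 59 occupy positions 2–3 → each gets rank 2.
Kai has value 59 → rank 2.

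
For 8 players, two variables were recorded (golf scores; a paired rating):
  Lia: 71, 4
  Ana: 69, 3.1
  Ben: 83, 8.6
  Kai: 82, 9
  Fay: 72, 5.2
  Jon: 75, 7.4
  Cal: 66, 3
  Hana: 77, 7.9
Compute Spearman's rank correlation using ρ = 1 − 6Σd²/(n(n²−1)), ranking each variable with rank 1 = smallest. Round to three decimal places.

0.976

Ranks of variable 1: 3, 2, 8, 7, 4, 5, 1, 6
Ranks of variable 2: 3, 2, 7, 8, 4, 5, 1, 6
d = r₁ − r₂: 0, 0, 1, -1, 0, 0, 0, 0
d²: 0, 0, 1, 1, 0, 0, 0, 0; Σd² = 2
ρ = 1 − 6·2/(8·63) = 1 − 12/504 = 0.976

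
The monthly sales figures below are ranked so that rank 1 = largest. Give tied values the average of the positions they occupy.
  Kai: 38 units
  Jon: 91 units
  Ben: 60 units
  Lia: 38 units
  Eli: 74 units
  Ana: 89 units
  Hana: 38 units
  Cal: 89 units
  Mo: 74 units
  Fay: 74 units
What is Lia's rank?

Sorted (descending): 91, 89, 89, 74, 74, 74, 60, 38, 38, 38
The 2 values of 89 occupy positions 2–3 → average rank (2+3)/2 = 2.5.
The 3 values of 74 occupy positions 4–6 → average rank 5.
The 3 values of 38 occupy positions 8–10 → average rank 9.
Lia has value 38 units → rank 9.

9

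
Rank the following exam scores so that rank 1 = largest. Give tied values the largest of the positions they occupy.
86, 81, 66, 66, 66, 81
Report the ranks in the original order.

Sorted (descending): 86, 81, 81, 66, 66, 66
The 2 values of 81 occupy positions 2–3 → each gets rank 3.
The 3 values of 66 occupy positions 4–6 → each gets rank 6.

1, 3, 6, 6, 6, 3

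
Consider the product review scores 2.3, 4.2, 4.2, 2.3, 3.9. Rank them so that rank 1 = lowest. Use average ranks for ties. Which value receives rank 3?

Sorted (ascending): 2.3, 2.3, 3.9, 4.2, 4.2
The 2 values of 2.3 occupy positions 1–2 → average rank (1+2)/2 = 1.5.
The 2 values of 4.2 occupy positions 4–5 → average rank (4+5)/2 = 4.5.
Rank 3 → value 3.9.

3.9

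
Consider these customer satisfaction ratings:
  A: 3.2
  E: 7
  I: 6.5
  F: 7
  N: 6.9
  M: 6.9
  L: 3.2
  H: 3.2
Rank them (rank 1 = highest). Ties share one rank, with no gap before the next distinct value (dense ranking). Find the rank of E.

1

Sorted (descending): 7, 7, 6.9, 6.9, 6.5, 3.2, 3.2, 3.2
The 2 values of 7 share dense rank 1.
The 2 values of 6.9 share dense rank 2.
The 3 values of 3.2 share dense rank 4.
Remaining distinct values take the next consecutive integers.
E has value 7 → rank 1.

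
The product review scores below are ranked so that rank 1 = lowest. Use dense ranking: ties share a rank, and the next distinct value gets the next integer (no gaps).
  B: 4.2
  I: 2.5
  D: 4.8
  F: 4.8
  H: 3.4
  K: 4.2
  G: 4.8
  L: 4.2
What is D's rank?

Sorted (ascending): 2.5, 3.4, 4.2, 4.2, 4.2, 4.8, 4.8, 4.8
The 3 values of 4.2 share dense rank 3.
The 3 values of 4.8 share dense rank 4.
Remaining distinct values take the next consecutive integers.
D has value 4.8 → rank 4.

4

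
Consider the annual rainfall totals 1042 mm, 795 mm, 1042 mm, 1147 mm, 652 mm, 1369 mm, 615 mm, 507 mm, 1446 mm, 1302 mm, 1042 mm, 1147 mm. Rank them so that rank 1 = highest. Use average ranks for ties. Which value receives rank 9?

795

Sorted (descending): 1446, 1369, 1302, 1147, 1147, 1042, 1042, 1042, 795, 652, 615, 507
The 2 values of 1147 occupy positions 4–5 → average rank (4+5)/2 = 4.5.
The 3 values of 1042 occupy positions 6–8 → average rank 7.
Rank 9 → value 795.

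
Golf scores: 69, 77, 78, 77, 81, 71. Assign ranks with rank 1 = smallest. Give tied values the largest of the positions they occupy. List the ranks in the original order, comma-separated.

Sorted (ascending): 69, 71, 77, 77, 78, 81
The 2 values of 77 occupy positions 3–4 → each gets rank 4.

1, 4, 5, 4, 6, 2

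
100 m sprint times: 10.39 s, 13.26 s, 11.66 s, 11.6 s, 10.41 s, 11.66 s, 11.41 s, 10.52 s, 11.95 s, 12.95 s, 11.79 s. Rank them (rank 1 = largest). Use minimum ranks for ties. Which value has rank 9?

Sorted (descending): 13.26, 12.95, 11.95, 11.79, 11.66, 11.66, 11.6, 11.41, 10.52, 10.41, 10.39
The 2 values of 11.66 occupy positions 5–6 → each gets rank 5.
Rank 9 → value 10.52.

10.52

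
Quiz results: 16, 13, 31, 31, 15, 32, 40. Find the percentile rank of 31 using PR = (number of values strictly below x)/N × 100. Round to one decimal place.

42.9

N = 7.
Strictly below 31: 3. Equal to 31: 2.
PR = 3/7 × 100 = 42.9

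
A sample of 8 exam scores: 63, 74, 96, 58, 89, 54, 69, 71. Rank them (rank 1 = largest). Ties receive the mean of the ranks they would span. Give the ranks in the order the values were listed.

6, 3, 1, 7, 2, 8, 5, 4

Sorted (descending): 96, 89, 74, 71, 69, 63, 58, 54
No ties — each value takes its position as its rank.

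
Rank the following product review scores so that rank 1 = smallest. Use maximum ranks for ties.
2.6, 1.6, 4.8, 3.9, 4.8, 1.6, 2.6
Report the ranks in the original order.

Sorted (ascending): 1.6, 1.6, 2.6, 2.6, 3.9, 4.8, 4.8
The 2 values of 1.6 occupy positions 1–2 → each gets rank 2.
The 2 values of 2.6 occupy positions 3–4 → each gets rank 4.
The 2 values of 4.8 occupy positions 6–7 → each gets rank 7.

4, 2, 7, 5, 7, 2, 4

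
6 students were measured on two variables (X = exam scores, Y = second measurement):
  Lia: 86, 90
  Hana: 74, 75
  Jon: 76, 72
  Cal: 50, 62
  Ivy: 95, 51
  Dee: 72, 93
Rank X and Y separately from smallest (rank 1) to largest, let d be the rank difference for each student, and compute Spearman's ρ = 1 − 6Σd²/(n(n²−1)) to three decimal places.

-0.257

Ranks of variable 1: 5, 3, 4, 1, 6, 2
Ranks of variable 2: 5, 4, 3, 2, 1, 6
d = r₁ − r₂: 0, -1, 1, -1, 5, -4
d²: 0, 1, 1, 1, 25, 16; Σd² = 44
ρ = 1 − 6·44/(6·35) = 1 − 264/210 = -0.257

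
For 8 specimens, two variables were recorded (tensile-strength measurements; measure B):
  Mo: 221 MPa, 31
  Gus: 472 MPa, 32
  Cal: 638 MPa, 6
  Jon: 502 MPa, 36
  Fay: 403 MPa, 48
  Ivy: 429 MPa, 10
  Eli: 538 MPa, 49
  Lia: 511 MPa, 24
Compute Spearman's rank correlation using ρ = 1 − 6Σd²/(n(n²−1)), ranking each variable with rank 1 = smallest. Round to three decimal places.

-0.143

Ranks of variable 1: 1, 4, 8, 5, 2, 3, 7, 6
Ranks of variable 2: 4, 5, 1, 6, 7, 2, 8, 3
d = r₁ − r₂: -3, -1, 7, -1, -5, 1, -1, 3
d²: 9, 1, 49, 1, 25, 1, 1, 9; Σd² = 96
ρ = 1 − 6·96/(8·63) = 1 − 576/504 = -0.143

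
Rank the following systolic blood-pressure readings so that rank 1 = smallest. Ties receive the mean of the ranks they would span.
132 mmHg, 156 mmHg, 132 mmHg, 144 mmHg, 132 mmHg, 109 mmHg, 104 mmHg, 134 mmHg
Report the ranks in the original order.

4, 8, 4, 7, 4, 2, 1, 6

Sorted (ascending): 104, 109, 132, 132, 132, 134, 144, 156
The 3 values of 132 occupy positions 3–5 → average rank 4.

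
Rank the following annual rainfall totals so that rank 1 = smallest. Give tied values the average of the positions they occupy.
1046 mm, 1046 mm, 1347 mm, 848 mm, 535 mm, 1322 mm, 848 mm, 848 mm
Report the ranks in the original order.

Sorted (ascending): 535, 848, 848, 848, 1046, 1046, 1322, 1347
The 3 values of 848 occupy positions 2–4 → average rank 3.
The 2 values of 1046 occupy positions 5–6 → average rank (5+6)/2 = 5.5.

5.5, 5.5, 8, 3, 1, 7, 3, 3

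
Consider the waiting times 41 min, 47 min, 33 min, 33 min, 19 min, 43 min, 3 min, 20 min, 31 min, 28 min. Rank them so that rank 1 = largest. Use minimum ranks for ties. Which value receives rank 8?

Sorted (descending): 47, 43, 41, 33, 33, 31, 28, 20, 19, 3
The 2 values of 33 occupy positions 4–5 → each gets rank 4.
Rank 8 → value 20.

20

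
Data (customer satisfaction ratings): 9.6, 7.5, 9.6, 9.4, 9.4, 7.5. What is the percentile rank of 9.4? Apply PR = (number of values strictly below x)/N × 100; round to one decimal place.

N = 6.
Strictly below 9.4: 2. Equal to 9.4: 2.
PR = 2/6 × 100 = 33.3

33.3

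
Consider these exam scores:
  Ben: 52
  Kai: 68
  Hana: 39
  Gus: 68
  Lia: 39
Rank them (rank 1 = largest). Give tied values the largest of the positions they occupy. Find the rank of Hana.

Sorted (descending): 68, 68, 52, 39, 39
The 2 values of 68 occupy positions 1–2 → each gets rank 2.
The 2 values of 39 occupy positions 4–5 → each gets rank 5.
Hana has value 39 → rank 5.

5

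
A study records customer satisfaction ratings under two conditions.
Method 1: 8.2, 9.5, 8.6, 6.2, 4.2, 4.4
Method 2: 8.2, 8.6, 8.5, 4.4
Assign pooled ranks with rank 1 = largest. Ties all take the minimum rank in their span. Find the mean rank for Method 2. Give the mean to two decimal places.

4.75

Sorted (descending): 9.5, 8.6, 8.6, 8.5, 8.2, 8.2, 6.2, 4.4, 4.4, 4.2
The 2 values of 8.6 occupy positions 2–3 → each gets rank 2.
The 2 values of 8.2 occupy positions 5–6 → each gets rank 5.
The 2 values of 4.4 occupy positions 8–9 → each gets rank 8.
Method 2 values → pooled ranks: 8.2→5, 8.6→2, 8.5→4, 4.4→8
Mean rank = (5 + 2 + 4 + 8) / 4 = 4.75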